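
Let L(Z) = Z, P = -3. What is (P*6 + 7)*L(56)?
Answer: -616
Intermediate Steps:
(P*6 + 7)*L(56) = (-3*6 + 7)*56 = (-18 + 7)*56 = -11*56 = -616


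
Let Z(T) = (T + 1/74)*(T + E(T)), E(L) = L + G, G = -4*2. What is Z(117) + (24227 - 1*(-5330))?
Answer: 2072076/37 ≈ 56002.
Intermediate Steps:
G = -8
E(L) = -8 + L (E(L) = L - 8 = -8 + L)
Z(T) = (-8 + 2*T)*(1/74 + T) (Z(T) = (T + 1/74)*(T + (-8 + T)) = (T + 1/74)*(-8 + 2*T) = (1/74 + T)*(-8 + 2*T) = (-8 + 2*T)*(1/74 + T))
Z(117) + (24227 - 1*(-5330)) = (-4/37 + 2*117² - 295/37*117) + (24227 - 1*(-5330)) = (-4/37 + 2*13689 - 34515/37) + (24227 + 5330) = (-4/37 + 27378 - 34515/37) + 29557 = 978467/37 + 29557 = 2072076/37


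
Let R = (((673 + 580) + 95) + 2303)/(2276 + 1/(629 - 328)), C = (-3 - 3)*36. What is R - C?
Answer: 49691861/228359 ≈ 217.60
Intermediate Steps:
C = -216 (C = -6*36 = -216)
R = 366317/228359 (R = ((1253 + 95) + 2303)/(2276 + 1/301) = (1348 + 2303)/(2276 + 1/301) = 3651/(685077/301) = 3651*(301/685077) = 366317/228359 ≈ 1.6041)
R - C = 366317/228359 - 1*(-216) = 366317/228359 + 216 = 49691861/228359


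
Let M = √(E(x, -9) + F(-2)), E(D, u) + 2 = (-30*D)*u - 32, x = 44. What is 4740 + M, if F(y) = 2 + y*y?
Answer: 4740 + 2*√2963 ≈ 4848.9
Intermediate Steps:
E(D, u) = -34 - 30*D*u (E(D, u) = -2 + ((-30*D)*u - 32) = -2 + (-30*D*u - 32) = -2 + (-32 - 30*D*u) = -34 - 30*D*u)
F(y) = 2 + y²
M = 2*√2963 (M = √((-34 - 30*44*(-9)) + (2 + (-2)²)) = √((-34 + 11880) + (2 + 4)) = √(11846 + 6) = √11852 = 2*√2963 ≈ 108.87)
4740 + M = 4740 + 2*√2963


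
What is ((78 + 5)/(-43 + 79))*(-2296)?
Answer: -47642/9 ≈ -5293.6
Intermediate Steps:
((78 + 5)/(-43 + 79))*(-2296) = (83/36)*(-2296) = -47642/9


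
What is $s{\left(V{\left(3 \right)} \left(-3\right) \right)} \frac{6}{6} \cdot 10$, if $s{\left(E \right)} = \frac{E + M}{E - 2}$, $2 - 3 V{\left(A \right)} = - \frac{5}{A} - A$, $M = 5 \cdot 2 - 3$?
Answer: $- \frac{5}{13} \approx -0.38462$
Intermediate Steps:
$M = 7$ ($M = 10 - 3 = 7$)
$V{\left(A \right)} = \frac{2}{3} + \frac{A}{3} + \frac{5}{3 A}$ ($V{\left(A \right)} = \frac{2}{3} - \frac{- \frac{5}{A} - A}{3} = \frac{2}{3} - \frac{- A - \frac{5}{A}}{3} = \frac{2}{3} + \left(\frac{A}{3} + \frac{5}{3 A}\right) = \frac{2}{3} + \frac{A}{3} + \frac{5}{3 A}$)
$s{\left(E \right)} = \frac{7 + E}{-2 + E}$ ($s{\left(E \right)} = \frac{E + 7}{E - 2} = \frac{7 + E}{-2 + E}$)
$s{\left(V{\left(3 \right)} \left(-3\right) \right)} \frac{6}{6} \cdot 10 = \frac{7 + \frac{5 + 3 \left(2 + 3\right)}{3 \cdot 3} \left(-3\right)}{-2 + \frac{5 + 3 \left(2 + 3\right)}{3 \cdot 3} \left(-3\right)} \frac{6}{6} \cdot 10 = \frac{7 + \frac{1}{3} \cdot \frac{1}{3} \left(5 + 3 \cdot 5\right) \left(-3\right)}{-2 + \frac{1}{3} \cdot \frac{1}{3} \left(5 + 3 \cdot 5\right) \left(-3\right)} 6 \cdot \frac{1}{6} \cdot 10 = \frac{7 + \frac{1}{3} \cdot \frac{1}{3} \left(5 + 15\right) \left(-3\right)}{-2 + \frac{1}{3} \cdot \frac{1}{3} \left(5 + 15\right) \left(-3\right)} 1 \cdot 10 = \frac{7 + \frac{1}{3} \cdot \frac{1}{3} \cdot 20 \left(-3\right)}{-2 + \frac{1}{3} \cdot \frac{1}{3} \cdot 20 \left(-3\right)} 1 \cdot 10 = \frac{7 + \frac{20}{9} \left(-3\right)}{-2 + \frac{20}{9} \left(-3\right)} 1 \cdot 10 = \frac{7 - \frac{20}{3}}{-2 - \frac{20}{3}} \cdot 1 \cdot 10 = \frac{1}{- \frac{26}{3}} \cdot \frac{1}{3} \cdot 1 \cdot 10 = \left(- \frac{3}{26}\right) \frac{1}{3} \cdot 1 \cdot 10 = \left(- \frac{1}{26}\right) 1 \cdot 10 = \left(- \frac{1}{26}\right) 10 = - \frac{5}{13}$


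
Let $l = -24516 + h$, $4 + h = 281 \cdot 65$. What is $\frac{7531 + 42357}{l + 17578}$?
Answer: $\frac{49888}{11323} \approx 4.4059$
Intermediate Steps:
$h = 18261$ ($h = -4 + 281 \cdot 65 = -4 + 18265 = 18261$)
$l = -6255$ ($l = -24516 + 18261 = -6255$)
$\frac{7531 + 42357}{l + 17578} = \frac{7531 + 42357}{-6255 + 17578} = \frac{49888}{11323}$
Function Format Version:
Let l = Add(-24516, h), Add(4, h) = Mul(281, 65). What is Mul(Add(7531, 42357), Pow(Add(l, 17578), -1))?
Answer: Rational(49888, 11323) ≈ 4.4059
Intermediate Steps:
h = 18261 (h = Add(-4, Mul(281, 65)) = Add(-4, 18265) = 18261)
l = -6255 (l = Add(-24516, 18261) = -6255)
Mul(Add(7531, 42357), Pow(Add(l, 17578), -1)) = Mul(Add(7531, 42357), Pow(Add(-6255, 17578), -1)) = Mul(49888, Pow(11323, -1)) = Mul(49888, Rational(1, 11323)) = Rational(49888, 11323)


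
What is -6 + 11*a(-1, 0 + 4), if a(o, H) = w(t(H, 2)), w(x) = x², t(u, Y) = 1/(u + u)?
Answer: -373/64 ≈ -5.8281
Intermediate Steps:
t(u, Y) = 1/(2*u)
a(o, H) = 1/(4*H²) (a(o, H) = (1/(2*H))² = 1/(4*H²))
-6 + 11*a(-1, 0 + 4) = -6 + 11*(1/(4*(0 + 4)²)) = -6 + 11*((¼)/4²) = -6 + 11*((¼)*(1/16)) = -6 + 11*(1/64) = -6 + 11/64 = -373/64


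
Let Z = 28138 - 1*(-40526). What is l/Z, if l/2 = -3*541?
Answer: -541/11444 ≈ -0.047274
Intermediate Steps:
Z = 68664 (Z = 28138 + 40526 = 68664)
l = -3246 (l = 2*(-3*541) = 2*(-1623) = -3246)
l/Z = -3246/68664 = -3246*1/68664 = -541/11444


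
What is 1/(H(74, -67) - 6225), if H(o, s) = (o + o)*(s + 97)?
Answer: -1/1785 ≈ -0.00056022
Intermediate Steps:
H(o, s) = 2*o*(97 + s) (H(o, s) = (2*o)*(97 + s) = 2*o*(97 + s))
1/(H(74, -67) - 6225) = 1/(2*74*(97 - 67) - 6225) = 1/(2*74*30 - 6225) = 1/(4440 - 6225) = 1/(-1785) = -1/1785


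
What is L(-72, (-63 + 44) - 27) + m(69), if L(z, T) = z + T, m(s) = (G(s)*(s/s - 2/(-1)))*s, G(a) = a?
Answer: 14165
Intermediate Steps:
m(s) = 3*s² (m(s) = (s*(s/s - 2/(-1)))*s = (s*(1 - 2*(-1)))*s = (s*(1 + 2))*s = (s*3)*s = (3*s)*s = 3*s²)
L(z, T) = T + z
L(-72, (-63 + 44) - 27) + m(69) = (((-63 + 44) - 27) - 72) + 3*69² = ((-19 - 27) - 72) + 3*4761 = (-46 - 72) + 14283 = -118 + 14283 = 14165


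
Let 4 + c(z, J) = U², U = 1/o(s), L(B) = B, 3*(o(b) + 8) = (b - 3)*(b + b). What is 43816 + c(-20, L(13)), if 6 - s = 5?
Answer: 34348617/784 ≈ 43812.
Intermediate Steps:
s = 1 (s = 6 - 1*5 = 6 - 5 = 1)
o(b) = -8 + 2*b*(-3 + b)/3 (o(b) = -8 + ((b - 3)*(b + b))/3 = -8 + ((-3 + b)*(2*b))/3 = -8 + (2*b*(-3 + b))/3 = -8 + 2*b*(-3 + b)/3)
U = -3/28 (U = 1/(-8 - 2*1 + (⅔)*1²) = 1/(-8 - 2 + (⅔)*1) = 1/(-8 - 2 + ⅔) = 1/(-28/3) = -3/28 ≈ -0.10714)
c(z, J) = -3127/784 (c(z, J) = -4 + (-3/28)² = -4 + 9/784 = -3127/784)
43816 + c(-20, L(13)) = 43816 - 3127/784 = 34348617/784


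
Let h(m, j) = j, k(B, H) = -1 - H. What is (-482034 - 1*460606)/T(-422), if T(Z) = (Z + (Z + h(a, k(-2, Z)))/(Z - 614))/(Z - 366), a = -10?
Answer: -769541131520/437191 ≈ -1.7602e+6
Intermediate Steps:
T(Z) = (Z - 1/(-614 + Z))/(-366 + Z) (T(Z) = (Z + (Z + (-1 - Z))/(Z - 614))/(Z - 366) = (Z - 1/(-614 + Z))/(-366 + Z))
(-482034 - 1*460606)/T(-422) = (-482034 - 1*460606)/(((-1 + (-422)**2 - 614*(-422))/(224724 + (-422)**2 - 980*(-422)))) = (-482034 - 460606)/(((-1 + 178084 + 259108)/(224724 + 178084 + 413560))) = -942640/(437191/816368) = -942640/((1/816368)*437191) = -942640/437191/816368 = -942640*816368/437191 = -769541131520/437191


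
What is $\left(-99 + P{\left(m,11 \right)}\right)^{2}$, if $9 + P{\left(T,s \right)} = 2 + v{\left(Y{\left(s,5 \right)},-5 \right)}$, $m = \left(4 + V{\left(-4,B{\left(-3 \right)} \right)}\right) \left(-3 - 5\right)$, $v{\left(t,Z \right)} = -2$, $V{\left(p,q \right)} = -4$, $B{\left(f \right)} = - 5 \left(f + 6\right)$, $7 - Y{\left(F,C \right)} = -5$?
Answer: $11664$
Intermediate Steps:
$Y{\left(F,C \right)} = 12$ ($Y{\left(F,C \right)} = 7 - -5 = 7 + 5 = 12$)
$B{\left(f \right)} = -30 - 5 f$ ($B{\left(f \right)} = - 5 \left(6 + f\right) = -30 - 5 f$)
$m = 0$ ($m = \left(4 - 4\right) \left(-3 - 5\right) = 0 \left(-8\right) = 0$)
$P{\left(T,s \right)} = -9$ ($P{\left(T,s \right)} = -9 + \left(2 - 2\right) = -9 + 0 = -9$)
$\left(-99 + P{\left(m,11 \right)}\right)^{2} = \left(-99 - 9\right)^{2} = \left(-108\right)^{2} = 11664$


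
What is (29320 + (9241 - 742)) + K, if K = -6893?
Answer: 30926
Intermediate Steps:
(29320 + (9241 - 742)) + K = (29320 + (9241 - 742)) - 6893 = (29320 + 8499) - 6893 = 37819 - 6893 = 30926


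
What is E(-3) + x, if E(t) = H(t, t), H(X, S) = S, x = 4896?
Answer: 4893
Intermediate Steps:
E(t) = t
E(-3) + x = -3 + 4896 = 4893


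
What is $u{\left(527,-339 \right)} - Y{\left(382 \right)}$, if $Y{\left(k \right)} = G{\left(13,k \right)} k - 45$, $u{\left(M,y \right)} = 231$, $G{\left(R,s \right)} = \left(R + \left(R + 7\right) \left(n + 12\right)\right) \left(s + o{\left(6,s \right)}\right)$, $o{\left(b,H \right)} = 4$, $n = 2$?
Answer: $-43203160$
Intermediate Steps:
$G{\left(R,s \right)} = \left(4 + s\right) \left(98 + 15 R\right)$ ($G{\left(R,s \right)} = \left(R + \left(R + 7\right) \left(2 + 12\right)\right) \left(s + 4\right) = \left(R + \left(7 + R\right) 14\right) \left(4 + s\right) = \left(R + \left(98 + 14 R\right)\right) \left(4 + s\right) = \left(98 + 15 R\right) \left(4 + s\right) = \left(4 + s\right) \left(98 + 15 R\right)$)
$Y{\left(k \right)} = -45 + k \left(1172 + 293 k\right)$ ($Y{\left(k \right)} = \left(392 + 60 \cdot 13 + 98 k + 15 \cdot 13 k\right) k - 45 = \left(392 + 780 + 98 k + 195 k\right) k - 45 = \left(1172 + 293 k\right) k - 45 = k \left(1172 + 293 k\right) - 45 = -45 + k \left(1172 + 293 k\right)$)
$u{\left(527,-339 \right)} - Y{\left(382 \right)} = 231 - \left(-45 + 293 \cdot 382 \left(4 + 382\right)\right) = 231 - \left(-45 + 293 \cdot 382 \cdot 386\right) = 231 - \left(-45 + 43203436\right) = 231 - 43203391 = -43203160$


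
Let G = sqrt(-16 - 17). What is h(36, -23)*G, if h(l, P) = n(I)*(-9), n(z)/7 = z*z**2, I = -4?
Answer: 4032*I*sqrt(33) ≈ 23162.0*I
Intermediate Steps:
n(z) = 7*z**3 (n(z) = 7*(z*z**2) = 7*z**3)
G = I*sqrt(33) (G = sqrt(-33) = I*sqrt(33) ≈ 5.7446*I)
h(l, P) = 4032 (h(l, P) = (7*(-4)**3)*(-9) = (7*(-64))*(-9) = -448*(-9) = 4032)
h(36, -23)*G = 4032*(I*sqrt(33)) = 4032*I*sqrt(33)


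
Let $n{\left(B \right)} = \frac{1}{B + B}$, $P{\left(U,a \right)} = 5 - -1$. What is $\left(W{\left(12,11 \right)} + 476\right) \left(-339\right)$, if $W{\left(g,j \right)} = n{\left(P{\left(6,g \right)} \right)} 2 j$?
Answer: $- \frac{323971}{2} \approx -1.6199 \cdot 10^{5}$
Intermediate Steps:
$P{\left(U,a \right)} = 6$ ($P{\left(U,a \right)} = 5 + 1 = 6$)
$n{\left(B \right)} = \frac{1}{2 B}$
$W{\left(g,j \right)} = \frac{j}{6}$ ($W{\left(g,j \right)} = \frac{1}{2 \cdot 6} \cdot 2 j = \frac{1}{2} \cdot \frac{1}{6} \cdot 2 j = \frac{1}{12} \cdot 2 j = \frac{j}{6}$)
$\left(W{\left(12,11 \right)} + 476\right) \left(-339\right) = \left(\frac{1}{6} \cdot 11 + 476\right) \left(-339\right) = \left(\frac{11}{6} + 476\right) \left(-339\right) = \frac{2867}{6} \left(-339\right) = - \frac{323971}{2}$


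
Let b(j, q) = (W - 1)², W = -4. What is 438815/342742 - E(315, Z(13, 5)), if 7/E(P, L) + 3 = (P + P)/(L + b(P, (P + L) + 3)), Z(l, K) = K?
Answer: 1374869/1542339 ≈ 0.89142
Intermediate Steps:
b(j, q) = 25 (b(j, q) = (-4 - 1)² = (-5)² = 25)
E(P, L) = 7/(-3 + 2*P/(25 + L)) (E(P, L) = 7/(-3 + (P + P)/(L + 25)) = 7/(-3 + (2*P)/(25 + L)) = 7/(-3 + 2*P/(25 + L)))
438815/342742 - E(315, Z(13, 5)) = 438815/342742 - 7*(-25 - 1*5)/(75 - 2*315 + 3*5) = 438815*(1/342742) - 7*(-25 - 5)/(75 - 630 + 15) = 438815/342742 - 7*(-30)/(-540) = 438815/342742 - 7*(-1)*(-30)/540 = 438815/342742 - 1*7/18 = 438815/342742 - 7/18 = 1374869/1542339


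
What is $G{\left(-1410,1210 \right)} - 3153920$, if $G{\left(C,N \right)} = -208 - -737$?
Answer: $-3153391$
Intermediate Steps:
$G{\left(C,N \right)} = 529$ ($G{\left(C,N \right)} = -208 + 737 = 529$)
$G{\left(-1410,1210 \right)} - 3153920 = 529 - 3153920 = -3153391$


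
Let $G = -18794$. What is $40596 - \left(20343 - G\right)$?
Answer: $1459$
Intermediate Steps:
$40596 - \left(20343 - G\right) = 40596 - \left(20343 - -18794\right) = 40596 - \left(20343 + 18794\right) = 40596 - 39137 = 1459$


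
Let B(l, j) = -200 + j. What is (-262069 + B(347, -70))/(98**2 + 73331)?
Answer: -262339/82935 ≈ -3.1632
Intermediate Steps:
(-262069 + B(347, -70))/(98**2 + 73331) = (-262069 + (-200 - 70))/(98**2 + 73331) = (-262069 - 270)/(9604 + 73331) = -262339/82935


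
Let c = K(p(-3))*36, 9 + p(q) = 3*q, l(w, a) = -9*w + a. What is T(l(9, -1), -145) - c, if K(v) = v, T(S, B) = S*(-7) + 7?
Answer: 1229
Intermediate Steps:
l(w, a) = a - 9*w
p(q) = -9 + 3*q
T(S, B) = 7 - 7*S (T(S, B) = -7*S + 7 = 7 - 7*S)
c = -648 (c = (-9 + 3*(-3))*36 = (-9 - 9)*36 = -18*36 = -648)
T(l(9, -1), -145) - c = (7 - 7*(-1 - 9*9)) - 1*(-648) = (7 - 7*(-1 - 81)) + 648 = (7 - 7*(-82)) + 648 = (7 + 574) + 648 = 581 + 648 = 1229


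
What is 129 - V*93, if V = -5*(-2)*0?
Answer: 129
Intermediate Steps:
V = 0 (V = 10*0 = 0)
129 - V*93 = 129 - 1*0*93 = 129 + 0*93 = 129 + 0 = 129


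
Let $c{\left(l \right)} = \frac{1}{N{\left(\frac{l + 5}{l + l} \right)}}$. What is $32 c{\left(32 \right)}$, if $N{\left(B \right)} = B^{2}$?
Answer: $\frac{131072}{1369} \approx 95.743$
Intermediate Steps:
$c{\left(l \right)} = \frac{4 l^{2}}{\left(5 + l\right)^{2}}$ ($c{\left(l \right)} = \frac{1}{\left(\frac{l + 5}{l + l}\right)^{2}} = \frac{1}{\left(\frac{5 + l}{2 l}\right)^{2}} = \frac{1}{\frac{1}{4} \frac{1}{l^{2}} \left(5 + l\right)^{2}} = \frac{4 l^{2}}{\left(5 + l\right)^{2}}$)
$32 c{\left(32 \right)} = 32 \frac{4 \cdot 32^{2}}{\left(5 + 32\right)^{2}} = 32 \cdot 4 \cdot 1024 \cdot \frac{1}{1369} = 32 \cdot \frac{4096}{1369} = \frac{131072}{1369}$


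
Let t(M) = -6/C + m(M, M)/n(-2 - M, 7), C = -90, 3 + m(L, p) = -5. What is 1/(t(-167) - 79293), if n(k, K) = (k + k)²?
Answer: -27225/2158750112 ≈ -1.2611e-5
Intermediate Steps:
m(L, p) = -8 (m(L, p) = -3 - 5 = -8)
n(k, K) = 4*k² (n(k, K) = (2*k)² = 4*k²)
t(M) = 1/15 - 2/(-2 - M)² (t(M) = -6/(-90) - 8*1/(4*(-2 - M)²) = -6*(-1/90) - 2/(-2 - M)² = 1/15 - 2/(-2 - M)²)
1/(t(-167) - 79293) = 1/((1/15 - 2/(2 - 167)²) - 79293) = 1/((1/15 - 2/(-165)²) - 79293) = 1/((1/15 - 2*1/27225) - 79293) = 1/((1/15 - 2/27225) - 79293) = 1/(1813/27225 - 79293) = 1/(-2158750112/27225) = -27225/2158750112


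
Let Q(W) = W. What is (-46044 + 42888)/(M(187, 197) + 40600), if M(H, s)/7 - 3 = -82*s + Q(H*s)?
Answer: -789/46354 ≈ -0.017021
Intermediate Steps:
M(H, s) = 21 - 574*s + 7*H*s (M(H, s) = 21 + 7*(-82*s + H*s) = 21 + (-574*s + 7*H*s) = 21 - 574*s + 7*H*s)
(-46044 + 42888)/(M(187, 197) + 40600) = (-46044 + 42888)/((21 - 574*197 + 7*187*197) + 40600) = -3156/((21 - 113078 + 257873) + 40600) = -3156/(144816 + 40600) = -3156/185416 = -3156*1/185416 = -789/46354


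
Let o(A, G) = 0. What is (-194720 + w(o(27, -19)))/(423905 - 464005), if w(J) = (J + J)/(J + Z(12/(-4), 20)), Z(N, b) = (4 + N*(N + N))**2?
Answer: 9736/2005 ≈ 4.8559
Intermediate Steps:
Z(N, b) = (4 + 2*N**2)**2 (Z(N, b) = (4 + N*(2*N))**2 = (4 + 2*N**2)**2)
w(J) = 2*J/(484 + J) (w(J) = (J + J)/(J + 4*(2 + (12/(-4))**2)**2) = (2*J)/(J + 4*(2 + (12*(-1/4))**2)**2) = (2*J)/(J + 4*(2 + (-3)**2)**2) = (2*J)/(J + 4*(2 + 9)**2) = (2*J)/(J + 4*11**2) = (2*J)/(J + 4*121) = (2*J)/(J + 484) = (2*J)/(484 + J) = 2*J/(484 + J))
(-194720 + w(o(27, -19)))/(423905 - 464005) = (-194720 + 2*0/(484 + 0))/(423905 - 464005) = (-194720 + 2*0/484)/(-40100) = (-194720 + 2*0*(1/484))*(-1/40100) = (-194720 + 0)*(-1/40100) = -194720*(-1/40100) = 9736/2005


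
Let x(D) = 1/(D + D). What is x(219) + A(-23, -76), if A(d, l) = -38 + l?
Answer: -49931/438 ≈ -114.00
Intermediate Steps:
x(D) = 1/(2*D)
x(219) + A(-23, -76) = (½)/219 + (-38 - 76) = (½)*(1/219) - 114 = 1/438 - 114 = -49931/438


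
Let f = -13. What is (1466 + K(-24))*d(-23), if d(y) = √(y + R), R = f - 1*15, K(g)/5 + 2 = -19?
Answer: 1361*I*√51 ≈ 9719.5*I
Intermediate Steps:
K(g) = -105 (K(g) = -10 + 5*(-19) = -10 - 95 = -105)
R = -28 (R = -13 - 1*15 = -13 - 15 = -28)
d(y) = √(-28 + y) (d(y) = √(y - 28) = √(-28 + y))
(1466 + K(-24))*d(-23) = (1466 - 105)*√(-28 - 23) = 1361*√(-51) = 1361*(I*√51) = 1361*I*√51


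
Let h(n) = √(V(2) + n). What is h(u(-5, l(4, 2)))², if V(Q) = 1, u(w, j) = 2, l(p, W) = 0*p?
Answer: 3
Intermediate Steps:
l(p, W) = 0
h(n) = √(1 + n)
h(u(-5, l(4, 2)))² = (√(1 + 2))² = (√3)² = 3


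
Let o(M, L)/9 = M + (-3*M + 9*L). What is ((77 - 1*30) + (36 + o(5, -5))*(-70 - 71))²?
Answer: 4194634756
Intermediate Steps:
o(M, L) = -18*M + 81*L (o(M, L) = 9*(M + (-3*M + 9*L)) = 9*(-2*M + 9*L) = -18*M + 81*L)
((77 - 1*30) + (36 + o(5, -5))*(-70 - 71))² = ((77 - 1*30) + (36 + (-18*5 + 81*(-5)))*(-70 - 71))² = ((77 - 30) + (36 + (-90 - 405))*(-141))² = (47 + (36 - 495)*(-141))² = (47 - 459*(-141))² = (47 + 64719)² = 64766² = 4194634756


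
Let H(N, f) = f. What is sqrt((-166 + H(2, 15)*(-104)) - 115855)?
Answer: I*sqrt(117581) ≈ 342.9*I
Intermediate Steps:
sqrt((-166 + H(2, 15)*(-104)) - 115855) = sqrt((-166 + 15*(-104)) - 115855) = sqrt((-166 - 1560) - 115855) = sqrt(-1726 - 115855) = sqrt(-117581) = I*sqrt(117581)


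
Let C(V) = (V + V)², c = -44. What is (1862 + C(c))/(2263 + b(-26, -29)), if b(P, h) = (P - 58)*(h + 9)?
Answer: 9606/3943 ≈ 2.4362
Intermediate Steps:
C(V) = 4*V² (C(V) = (2*V)² = 4*V²)
b(P, h) = (-58 + P)*(9 + h)
(1862 + C(c))/(2263 + b(-26, -29)) = (1862 + 4*(-44)²)/(2263 + (-522 - 58*(-29) + 9*(-26) - 26*(-29))) = (1862 + 4*1936)/(2263 + (-522 + 1682 - 234 + 754)) = (1862 + 7744)/(2263 + 1680) = 9606/3943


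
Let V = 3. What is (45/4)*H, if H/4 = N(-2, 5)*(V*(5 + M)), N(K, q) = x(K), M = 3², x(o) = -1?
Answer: -1890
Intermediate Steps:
M = 9
N(K, q) = -1
H = -168 (H = 4*(-3*(5 + 9)) = 4*(-3*14) = 4*(-1*42) = 4*(-42) = -168)
(45/4)*H = (45/4)*(-168) = -1890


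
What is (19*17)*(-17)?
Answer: -5491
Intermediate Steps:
(19*17)*(-17) = 323*(-17) = -5491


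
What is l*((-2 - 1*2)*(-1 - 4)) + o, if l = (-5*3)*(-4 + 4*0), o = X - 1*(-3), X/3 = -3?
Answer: 1194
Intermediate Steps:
X = -9 (X = 3*(-3) = -9)
o = -6 (o = -9 - 1*(-3) = -9 + 3 = -6)
l = 60 (l = -15*(-4 + 0) = -15*(-4) = 60)
l*((-2 - 1*2)*(-1 - 4)) + o = 60*((-2 - 1*2)*(-1 - 4)) - 6 = 60*((-2 - 2)*(-5)) - 6 = 60*(-4*(-5)) - 6 = 60*20 - 6 = 1200 - 6 = 1194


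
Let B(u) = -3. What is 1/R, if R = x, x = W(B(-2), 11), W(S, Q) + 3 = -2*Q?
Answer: -1/25 ≈ -0.040000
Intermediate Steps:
W(S, Q) = -3 - 2*Q
x = -25 (x = -3 - 2*11 = -3 - 22 = -25)
R = -25
1/R = 1/(-25) = -1/25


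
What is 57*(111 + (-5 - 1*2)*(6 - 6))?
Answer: 6327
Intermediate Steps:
57*(111 + (-5 - 1*2)*(6 - 6)) = 57*(111 + (-5 - 2)*0) = 57*(111 - 7*0) = 57*(111 + 0) = 57*111 = 6327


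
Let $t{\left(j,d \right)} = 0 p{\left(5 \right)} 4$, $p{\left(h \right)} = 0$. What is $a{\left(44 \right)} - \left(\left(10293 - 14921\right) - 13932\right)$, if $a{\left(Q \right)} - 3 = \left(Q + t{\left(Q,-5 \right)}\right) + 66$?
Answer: $18673$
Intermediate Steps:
$t{\left(j,d \right)} = 0$ ($t{\left(j,d \right)} = 0 \cdot 0 \cdot 4 = 0 \cdot 4 = 0$)
$a{\left(Q \right)} = 69 + Q$ ($a{\left(Q \right)} = 3 + \left(\left(Q + 0\right) + 66\right) = 3 + \left(Q + 66\right) = 3 + \left(66 + Q\right) = 69 + Q$)
$a{\left(44 \right)} - \left(\left(10293 - 14921\right) - 13932\right) = \left(69 + 44\right) - \left(\left(10293 - 14921\right) - 13932\right) = 113 - \left(-4628 - 13932\right) = 113 - -18560 = 113 + 18560 = 18673$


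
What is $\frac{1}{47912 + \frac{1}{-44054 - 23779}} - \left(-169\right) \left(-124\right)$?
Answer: $- \frac{68107307880587}{3250014695} \approx -20956.0$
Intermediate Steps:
$\frac{1}{47912 + \frac{1}{-44054 - 23779}} - \left(-169\right) \left(-124\right) = \frac{1}{47912 + \frac{1}{-67833}} - 20956 = \frac{1}{47912 - \frac{1}{67833}} - 20956 = \frac{1}{\frac{3250014695}{67833}} - 20956 = \frac{67833}{3250014695} - 20956 = - \frac{68107307880587}{3250014695}$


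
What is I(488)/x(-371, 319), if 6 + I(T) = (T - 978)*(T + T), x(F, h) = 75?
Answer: -478246/75 ≈ -6376.6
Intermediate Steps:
I(T) = -6 + 2*T*(-978 + T) (I(T) = -6 + (T - 978)*(T + T) = -6 + (-978 + T)*(2*T) = -6 + 2*T*(-978 + T))
I(488)/x(-371, 319) = (-6 - 1956*488 + 2*488**2)/75 = (-6 - 954528 + 2*238144)*(1/75) = (-6 - 954528 + 476288)*(1/75) = -478246*1/75 = -478246/75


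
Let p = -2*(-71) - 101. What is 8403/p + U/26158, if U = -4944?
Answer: 2678085/13079 ≈ 204.76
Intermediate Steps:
p = 41 (p = 142 - 101 = 41)
8403/p + U/26158 = 8403/41 - 4944/26158 = 8403*(1/41) - 4944*1/26158 = 8403/41 - 2472/13079 = 2678085/13079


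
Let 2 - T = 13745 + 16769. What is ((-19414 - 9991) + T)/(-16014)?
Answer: 59917/16014 ≈ 3.7415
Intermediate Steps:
T = -30512 (T = 2 - (13745 + 16769) = 2 - 1*30514 = 2 - 30514 = -30512)
((-19414 - 9991) + T)/(-16014) = ((-19414 - 9991) - 30512)/(-16014) = (-29405 - 30512)*(-1/16014) = -59917*(-1/16014) = 59917/16014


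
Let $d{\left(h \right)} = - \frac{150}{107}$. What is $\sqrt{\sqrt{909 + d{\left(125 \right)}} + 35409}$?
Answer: $\frac{\sqrt{405397641 + 107 \sqrt{10391091}}}{107} \approx 188.25$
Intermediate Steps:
$d{\left(h \right)} = - \frac{150}{107}$ ($d{\left(h \right)} = \left(-150\right) \frac{1}{107} = - \frac{150}{107}$)
$\sqrt{\sqrt{909 + d{\left(125 \right)}} + 35409} = \sqrt{\sqrt{909 - \frac{150}{107}} + 35409} = \sqrt{\sqrt{\frac{97113}{107}} + 35409} = \sqrt{\frac{\sqrt{10391091}}{107} + 35409} = \sqrt{35409 + \frac{\sqrt{10391091}}{107}}$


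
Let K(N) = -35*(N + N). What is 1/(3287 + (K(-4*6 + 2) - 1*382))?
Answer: 1/4445 ≈ 0.00022497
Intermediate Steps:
K(N) = -70*N
1/(3287 + (K(-4*6 + 2) - 1*382)) = 1/(3287 + (-70*(-4*6 + 2) - 1*382)) = 1/(3287 + (-70*(-24 + 2) - 382)) = 1/(3287 + (-70*(-22) - 382)) = 1/(3287 + (1540 - 382)) = 1/(3287 + 1158) = 1/4445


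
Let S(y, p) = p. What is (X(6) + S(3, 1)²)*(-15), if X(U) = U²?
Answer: -555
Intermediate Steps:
(X(6) + S(3, 1)²)*(-15) = (6² + 1²)*(-15) = (36 + 1)*(-15) = 37*(-15) = -555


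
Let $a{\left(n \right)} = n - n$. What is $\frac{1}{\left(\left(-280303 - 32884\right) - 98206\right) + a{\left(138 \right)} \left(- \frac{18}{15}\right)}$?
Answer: $- \frac{1}{411393} \approx -2.4308 \cdot 10^{-6}$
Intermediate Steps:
$a{\left(n \right)} = 0$
$\frac{1}{\left(\left(-280303 - 32884\right) - 98206\right) + a{\left(138 \right)} \left(- \frac{18}{15}\right)} = \frac{1}{\left(\left(-280303 - 32884\right) - 98206\right) + 0 \left(- \frac{18}{15}\right)} = \frac{1}{\left(-313187 - 98206\right) + 0 \left(\left(-18\right) \frac{1}{15}\right)} = \frac{1}{-411393 + 0 \left(- \frac{6}{5}\right)} = \frac{1}{-411393 + 0} = \frac{1}{-411393} = - \frac{1}{411393}$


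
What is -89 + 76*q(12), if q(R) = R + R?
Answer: 1735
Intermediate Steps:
q(R) = 2*R
-89 + 76*q(12) = -89 + 76*(2*12) = -89 + 76*24 = -89 + 1824 = 1735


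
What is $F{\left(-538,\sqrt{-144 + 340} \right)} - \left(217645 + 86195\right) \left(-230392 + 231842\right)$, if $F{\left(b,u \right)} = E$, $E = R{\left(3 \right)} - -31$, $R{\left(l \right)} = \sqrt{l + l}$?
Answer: $-440567969 + \sqrt{6} \approx -4.4057 \cdot 10^{8}$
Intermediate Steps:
$R{\left(l \right)} = \sqrt{2} \sqrt{l}$ ($R{\left(l \right)} = \sqrt{2 l} = \sqrt{2} \sqrt{l}$)
$E = 31 + \sqrt{6}$ ($E = \sqrt{2} \sqrt{3} - -31 = \sqrt{6} + 31 = 31 + \sqrt{6} \approx 33.449$)
$F{\left(b,u \right)} = 31 + \sqrt{6}$
$F{\left(-538,\sqrt{-144 + 340} \right)} - \left(217645 + 86195\right) \left(-230392 + 231842\right) = \left(31 + \sqrt{6}\right) - \left(217645 + 86195\right) \left(-230392 + 231842\right) = \left(31 + \sqrt{6}\right) - 303840 \cdot 1450 = \left(31 + \sqrt{6}\right) - 440568000 = -440567969 + \sqrt{6}$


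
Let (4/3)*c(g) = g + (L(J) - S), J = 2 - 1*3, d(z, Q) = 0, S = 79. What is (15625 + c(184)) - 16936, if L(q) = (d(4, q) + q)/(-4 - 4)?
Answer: -39429/32 ≈ -1232.2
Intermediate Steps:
J = -1 (J = 2 - 3 = -1)
L(q) = -q/8 (L(q) = (0 + q)/(-4 - 4) = q/(-8) = q*(-⅛) = -q/8)
c(g) = -1893/32 + 3*g/4 (c(g) = 3*(g + (-⅛*(-1) - 1*79))/4 = 3*(g + (⅛ - 79))/4 = 3*(g - 631/8)/4 = 3*(-631/8 + g)/4 = -1893/32 + 3*g/4)
(15625 + c(184)) - 16936 = (15625 + (-1893/32 + (¾)*184)) - 16936 = (15625 + (-1893/32 + 138)) - 16936 = (15625 + 2523/32) - 16936 = 502523/32 - 16936 = -39429/32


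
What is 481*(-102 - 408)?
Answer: -245310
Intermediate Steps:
481*(-102 - 408) = 481*(-510) = -245310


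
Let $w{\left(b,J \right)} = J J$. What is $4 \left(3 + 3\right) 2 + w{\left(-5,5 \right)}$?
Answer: $73$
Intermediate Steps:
$w{\left(b,J \right)} = J^{2}$
$4 \left(3 + 3\right) 2 + w{\left(-5,5 \right)} = 4 \left(3 + 3\right) 2 + 5^{2} = 4 \cdot 6 \cdot 2 + 25 = 24 \cdot 2 + 25 = 48 + 25 = 73$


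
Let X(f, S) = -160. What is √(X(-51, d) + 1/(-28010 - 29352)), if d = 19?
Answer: 3*I*√58495989378/57362 ≈ 12.649*I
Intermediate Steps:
√(X(-51, d) + 1/(-28010 - 29352)) = √(-160 + 1/(-28010 - 29352)) = √(-160 + 1/(-57362)) = √(-160 - 1/57362) = √(-9177921/57362) = 3*I*√58495989378/57362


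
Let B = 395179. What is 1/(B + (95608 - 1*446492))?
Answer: 1/44295 ≈ 2.2576e-5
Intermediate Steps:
1/(B + (95608 - 1*446492)) = 1/(395179 + (95608 - 1*446492)) = 1/(395179 + (95608 - 446492)) = 1/(395179 - 350884) = 1/44295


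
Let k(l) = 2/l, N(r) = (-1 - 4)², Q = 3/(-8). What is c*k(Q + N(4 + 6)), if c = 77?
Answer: 1232/197 ≈ 6.2538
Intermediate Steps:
Q = -3/8 (Q = 3*(-⅛) = -3/8 ≈ -0.37500)
N(r) = 25 (N(r) = (-5)² = 25)
c*k(Q + N(4 + 6)) = 77*(2/(-3/8 + 25)) = 77*(2/(197/8)) = 77*(2*(8/197)) = 77*(16/197) = 1232/197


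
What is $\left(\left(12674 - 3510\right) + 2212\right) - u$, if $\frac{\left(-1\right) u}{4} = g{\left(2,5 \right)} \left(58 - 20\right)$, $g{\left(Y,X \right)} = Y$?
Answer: $11680$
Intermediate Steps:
$u = -304$ ($u = - 4 \cdot 2 \left(58 - 20\right) = - 4 \cdot 2 \cdot 38 = \left(-4\right) 76 = -304$)
$\left(\left(12674 - 3510\right) + 2212\right) - u = \left(\left(12674 - 3510\right) + 2212\right) - -304 = \left(9164 + 2212\right) + 304 = 11376 + 304 = 11680$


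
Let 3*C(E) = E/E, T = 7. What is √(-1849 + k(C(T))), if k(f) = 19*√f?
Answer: √(-16641 + 57*√3)/3 ≈ 42.872*I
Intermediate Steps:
C(E) = ⅓ (C(E) = (E/E)/3 = (⅓)*1 = ⅓)
√(-1849 + k(C(T))) = √(-1849 + 19*√(⅓)) = √(-1849 + 19*(√3/3)) = √(-1849 + 19*√3/3)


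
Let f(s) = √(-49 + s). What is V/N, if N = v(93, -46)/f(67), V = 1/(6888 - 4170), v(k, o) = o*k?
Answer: -√2/3875868 ≈ -3.6488e-7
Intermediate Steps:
v(k, o) = k*o
V = 1/2718 ≈ 0.00036792
N = -713*√2 (N = (93*(-46))/(√(-49 + 67)) = -4278*√2/6 = -713*√2 ≈ -1008.3)
V/N = 1/(2718*((-713*√2))) = (-√2/1426)/2718 = -√2/3875868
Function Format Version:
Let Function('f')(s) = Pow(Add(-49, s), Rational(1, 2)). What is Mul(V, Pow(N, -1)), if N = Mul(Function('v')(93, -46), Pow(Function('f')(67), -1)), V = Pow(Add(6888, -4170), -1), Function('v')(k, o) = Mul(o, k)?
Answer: Mul(Rational(-1, 3875868), Pow(2, Rational(1, 2))) ≈ -3.6488e-7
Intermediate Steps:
Function('v')(k, o) = Mul(k, o)
V = Rational(1, 2718) (V = Pow(2718, -1) = Rational(1, 2718) ≈ 0.00036792)
N = Mul(-713, Pow(2, Rational(1, 2))) (N = Mul(Mul(93, -46), Pow(Pow(Add(-49, 67), Rational(1, 2)), -1)) = Mul(-4278, Pow(Pow(18, Rational(1, 2)), -1)) = Mul(-4278, Pow(Mul(3, Pow(2, Rational(1, 2))), -1)) = Mul(-4278, Mul(Rational(1, 6), Pow(2, Rational(1, 2)))) = Mul(-713, Pow(2, Rational(1, 2))) ≈ -1008.3)
Mul(V, Pow(N, -1)) = Mul(Rational(1, 2718), Pow(Mul(-713, Pow(2, Rational(1, 2))), -1)) = Mul(Rational(1, 2718), Mul(Rational(-1, 1426), Pow(2, Rational(1, 2)))) = Mul(Rational(-1, 3875868), Pow(2, Rational(1, 2)))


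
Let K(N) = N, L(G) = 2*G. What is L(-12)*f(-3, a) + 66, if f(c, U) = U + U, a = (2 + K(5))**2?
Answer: -2286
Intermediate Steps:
a = 49 (a = (2 + 5)**2 = 7**2 = 49)
f(c, U) = 2*U
L(-12)*f(-3, a) + 66 = (2*(-12))*(2*49) + 66 = -24*98 + 66 = -2352 + 66 = -2286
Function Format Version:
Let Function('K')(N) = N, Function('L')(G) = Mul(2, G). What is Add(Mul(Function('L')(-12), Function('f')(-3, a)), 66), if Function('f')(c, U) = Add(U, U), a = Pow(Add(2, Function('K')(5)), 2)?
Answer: -2286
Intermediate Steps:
a = 49 (a = Pow(Add(2, 5), 2) = Pow(7, 2) = 49)
Function('f')(c, U) = Mul(2, U)
Add(Mul(Function('L')(-12), Function('f')(-3, a)), 66) = Add(Mul(Mul(2, -12), Mul(2, 49)), 66) = Add(Mul(-24, 98), 66) = Add(-2352, 66) = -2286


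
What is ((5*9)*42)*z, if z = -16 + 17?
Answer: 1890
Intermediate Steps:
z = 1
((5*9)*42)*z = ((5*9)*42)*1 = (45*42)*1 = 1890*1 = 1890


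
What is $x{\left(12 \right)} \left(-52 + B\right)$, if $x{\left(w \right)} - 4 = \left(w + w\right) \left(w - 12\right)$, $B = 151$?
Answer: $396$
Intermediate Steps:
$x{\left(w \right)} = 4 + 2 w \left(-12 + w\right)$ ($x{\left(w \right)} = 4 + \left(w + w\right) \left(w - 12\right) = 4 + 2 w \left(-12 + w\right)$)
$x{\left(12 \right)} \left(-52 + B\right) = \left(4 - 288 + 2 \cdot 12^{2}\right) \left(-52 + 151\right) = \left(4 - 288 + 2 \cdot 144\right) 99 = \left(4 - 288 + 288\right) 99 = 4 \cdot 99 = 396$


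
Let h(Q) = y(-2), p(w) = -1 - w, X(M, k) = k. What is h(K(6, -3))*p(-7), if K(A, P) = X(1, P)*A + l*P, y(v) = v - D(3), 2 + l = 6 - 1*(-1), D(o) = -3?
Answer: 6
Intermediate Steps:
l = 5 (l = -2 + (6 - 1*(-1)) = -2 + (6 + 1) = -2 + 7 = 5)
y(v) = 3 + v (y(v) = v - 1*(-3) = v + 3 = 3 + v)
K(A, P) = 5*P + A*P (K(A, P) = P*A + 5*P = A*P + 5*P = 5*P + A*P)
h(Q) = 1 (h(Q) = 3 - 2 = 1)
h(K(6, -3))*p(-7) = 1*(-1 - 1*(-7)) = 1*(-1 + 7) = 1*6 = 6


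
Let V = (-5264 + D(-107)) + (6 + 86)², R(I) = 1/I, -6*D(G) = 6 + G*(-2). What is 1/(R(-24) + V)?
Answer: 24/75919 ≈ 0.00031613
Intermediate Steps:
D(G) = -1 + G/3 (D(G) = -(6 + G*(-2))/6 = -(6 - 2*G)/6 = -1 + G/3)
V = 9490/3 (V = (-5264 + (-1 + (⅓)*(-107))) + (6 + 86)² = (-5264 + (-1 - 107/3)) + 92² = (-5264 - 110/3) + 8464 = -15902/3 + 8464 = 9490/3 ≈ 3163.3)
1/(R(-24) + V) = 1/(1/(-24) + 9490/3) = 1/(-1/24 + 9490/3) = 1/(75919/24) = 24/75919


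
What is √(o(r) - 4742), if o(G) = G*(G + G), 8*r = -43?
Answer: 3*I*√33310/8 ≈ 68.441*I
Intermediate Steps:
r = -43/8 (r = (⅛)*(-43) = -43/8 ≈ -5.3750)
o(G) = 2*G² (o(G) = G*(2*G) = 2*G²)
√(o(r) - 4742) = √(2*(-43/8)² - 4742) = √(2*(1849/64) - 4742) = √(1849/32 - 4742) = √(-149895/32) = 3*I*√33310/8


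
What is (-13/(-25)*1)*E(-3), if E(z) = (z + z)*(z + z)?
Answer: 468/25 ≈ 18.720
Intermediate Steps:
E(z) = 4*z**2 (E(z) = (2*z)*(2*z) = 4*z**2)
(-13/(-25)*1)*E(-3) = (-13/(-25)*1)*(4*(-3)**2) = (-13*(-1/25)*1)*(4*9) = ((13/25)*1)*36 = (13/25)*36 = 468/25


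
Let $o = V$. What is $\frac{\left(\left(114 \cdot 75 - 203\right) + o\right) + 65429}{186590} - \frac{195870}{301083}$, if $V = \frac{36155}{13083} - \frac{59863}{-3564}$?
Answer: $- \frac{10605084835511099}{41579483163344280} \approx -0.25506$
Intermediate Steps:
$V = \frac{43430669}{2220372}$ ($V = 36155 \cdot \frac{1}{13083} - - \frac{59863}{3564} = \frac{5165}{1869} + \frac{59863}{3564} = \frac{43430669}{2220372} \approx 19.56$)
$o = \frac{43430669}{2220372} \approx 19.56$
$\frac{\left(\left(114 \cdot 75 - 203\right) + o\right) + 65429}{186590} - \frac{195870}{301083} = \frac{\left(\left(114 \cdot 75 - 203\right) + \frac{43430669}{2220372}\right) + 65429}{186590} - \frac{195870}{301083} = \left(\left(\left(8550 - 203\right) + \frac{43430669}{2220372}\right) + 65429\right) \frac{1}{186590} - \frac{65290}{100361} = \left(\left(8347 + \frac{43430669}{2220372}\right) + 65429\right) \frac{1}{186590} - \frac{65290}{100361} = \left(\frac{18576875753}{2220372} + 65429\right) \frac{1}{186590} - \frac{65290}{100361} = \frac{163853595341}{2220372} \cdot \frac{1}{186590} - \frac{65290}{100361} = \frac{163853595341}{414299211480} - \frac{65290}{100361} = - \frac{10605084835511099}{41579483163344280}$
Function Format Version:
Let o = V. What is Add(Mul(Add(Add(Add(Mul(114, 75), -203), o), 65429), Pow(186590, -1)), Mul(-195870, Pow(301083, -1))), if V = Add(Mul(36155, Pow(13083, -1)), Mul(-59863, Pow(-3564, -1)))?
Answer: Rational(-10605084835511099, 41579483163344280) ≈ -0.25506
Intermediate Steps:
V = Rational(43430669, 2220372) (V = Add(Mul(36155, Rational(1, 13083)), Mul(-59863, Rational(-1, 3564))) = Add(Rational(5165, 1869), Rational(59863, 3564)) = Rational(43430669, 2220372) ≈ 19.560)
o = Rational(43430669, 2220372) ≈ 19.560
Add(Mul(Add(Add(Add(Mul(114, 75), -203), o), 65429), Pow(186590, -1)), Mul(-195870, Pow(301083, -1))) = Add(Mul(Add(Add(Add(Mul(114, 75), -203), Rational(43430669, 2220372)), 65429), Pow(186590, -1)), Mul(-195870, Pow(301083, -1))) = Add(Mul(Add(Add(Add(8550, -203), Rational(43430669, 2220372)), 65429), Rational(1, 186590)), Mul(-195870, Rational(1, 301083))) = Add(Mul(Add(Add(8347, Rational(43430669, 2220372)), 65429), Rational(1, 186590)), Rational(-65290, 100361)) = Add(Mul(Add(Rational(18576875753, 2220372), 65429), Rational(1, 186590)), Rational(-65290, 100361)) = Add(Mul(Rational(163853595341, 2220372), Rational(1, 186590)), Rational(-65290, 100361)) = Add(Rational(163853595341, 414299211480), Rational(-65290, 100361)) = Rational(-10605084835511099, 41579483163344280)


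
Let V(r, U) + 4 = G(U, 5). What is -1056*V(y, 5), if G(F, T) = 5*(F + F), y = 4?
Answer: -48576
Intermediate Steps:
G(F, T) = 10*F (G(F, T) = 5*(2*F) = 10*F)
V(r, U) = -4 + 10*U
-1056*V(y, 5) = -1056*(-4 + 10*5) = -1056*(-4 + 50) = -1056*46 = -48576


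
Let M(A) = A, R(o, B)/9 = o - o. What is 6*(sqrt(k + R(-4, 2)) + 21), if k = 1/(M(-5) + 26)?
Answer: 126 + 2*sqrt(21)/7 ≈ 127.31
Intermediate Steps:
R(o, B) = 0 (R(o, B) = 9*(o - o) = 9*0 = 0)
k = 1/21 (k = 1/(-5 + 26) = 1/21 ≈ 0.047619)
6*(sqrt(k + R(-4, 2)) + 21) = 6*(sqrt(1/21 + 0) + 21) = 6*(sqrt(1/21) + 21) = 6*(sqrt(21)/21 + 21) = 6*(21 + sqrt(21)/21) = 126 + 2*sqrt(21)/7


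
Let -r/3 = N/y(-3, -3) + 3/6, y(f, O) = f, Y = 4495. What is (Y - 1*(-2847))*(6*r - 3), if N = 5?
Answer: 132156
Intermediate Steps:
r = 7/2 (r = -3*(5/(-3) + 3/6) = -3*(5*(-⅓) + 3*(⅙)) = -3*(-5/3 + ½) = -3*(-7/6) = 7/2 ≈ 3.5000)
(Y - 1*(-2847))*(6*r - 3) = (4495 - 1*(-2847))*(6*(7/2) - 3) = (4495 + 2847)*(21 - 3) = 7342*18 = 132156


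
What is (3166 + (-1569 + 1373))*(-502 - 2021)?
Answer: -7493310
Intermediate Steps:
(3166 + (-1569 + 1373))*(-502 - 2021) = (3166 - 196)*(-2523) = 2970*(-2523) = -7493310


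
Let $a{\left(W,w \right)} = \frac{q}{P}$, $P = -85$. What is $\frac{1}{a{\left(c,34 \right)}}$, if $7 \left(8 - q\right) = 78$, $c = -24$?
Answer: $\frac{595}{22} \approx 27.045$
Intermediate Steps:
$q = - \frac{22}{7}$ ($q = 8 - \frac{78}{7} = - \frac{22}{7} \approx -3.1429$)
$a{\left(W,w \right)} = \frac{22}{595}$ ($a{\left(W,w \right)} = - \frac{22}{7 \left(-85\right)} = \left(- \frac{22}{7}\right) \left(- \frac{1}{85}\right) = \frac{22}{595}$)
$\frac{1}{a{\left(c,34 \right)}} = \frac{1}{\frac{22}{595}} = \frac{595}{22}$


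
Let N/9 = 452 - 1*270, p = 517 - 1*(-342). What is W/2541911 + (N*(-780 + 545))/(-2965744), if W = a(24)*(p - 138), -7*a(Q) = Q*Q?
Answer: 401253070599/3769328648392 ≈ 0.10645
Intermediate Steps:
p = 859 (p = 517 + 342 = 859)
a(Q) = -Q**2/7 (a(Q) = -Q*Q/7 = -Q**2/7)
N = 1638 (N = 9*(452 - 1*270) = 9*(452 - 270) = 9*182 = 1638)
W = -59328 (W = (-1/7*24**2)*(859 - 138) = -1/7*576*721 = -576/7*721 = -59328)
W/2541911 + (N*(-780 + 545))/(-2965744) = -59328/2541911 + (1638*(-780 + 545))/(-2965744) = -59328*1/2541911 + (1638*(-235))*(-1/2965744) = -59328/2541911 - 384930*(-1/2965744) = -59328/2541911 + 192465/1482872 = 401253070599/3769328648392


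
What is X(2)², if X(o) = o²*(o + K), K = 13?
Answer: 3600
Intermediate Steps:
X(o) = o²*(13 + o) (X(o) = o²*(o + 13) = o²*(13 + o))
X(2)² = (2²*(13 + 2))² = (4*15)² = 60² = 3600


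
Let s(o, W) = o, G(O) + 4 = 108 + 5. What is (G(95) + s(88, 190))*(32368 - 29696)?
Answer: 526384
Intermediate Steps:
G(O) = 109 (G(O) = -4 + (108 + 5) = -4 + 113 = 109)
(G(95) + s(88, 190))*(32368 - 29696) = (109 + 88)*(32368 - 29696) = 197*2672 = 526384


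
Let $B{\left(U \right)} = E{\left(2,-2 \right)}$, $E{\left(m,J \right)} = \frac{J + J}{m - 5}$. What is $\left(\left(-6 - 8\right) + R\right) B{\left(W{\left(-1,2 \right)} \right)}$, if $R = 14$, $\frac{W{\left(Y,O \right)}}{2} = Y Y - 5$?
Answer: $0$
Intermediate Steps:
$W{\left(Y,O \right)} = -10 + 2 Y^{2}$ ($W{\left(Y,O \right)} = 2 \left(Y Y - 5\right) = 2 \left(Y^{2} - 5\right) = 2 \left(-5 + Y^{2}\right) = -10 + 2 Y^{2}$)
$E{\left(m,J \right)} = \frac{2 J}{-5 + m}$
$B{\left(U \right)} = \frac{4}{3}$ ($B{\left(U \right)} = 2 \left(-2\right) \frac{1}{-5 + 2} = 2 \left(-2\right) \frac{1}{-3} = 2 \left(-2\right) \left(- \frac{1}{3}\right) = \frac{4}{3}$)
$\left(\left(-6 - 8\right) + R\right) B{\left(W{\left(-1,2 \right)} \right)} = \left(\left(-6 - 8\right) + 14\right) \frac{4}{3} = \left(-14 + 14\right) \frac{4}{3} = 0 \cdot \frac{4}{3} = 0$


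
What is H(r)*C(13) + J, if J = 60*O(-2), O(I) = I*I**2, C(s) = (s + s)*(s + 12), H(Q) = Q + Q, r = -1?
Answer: -1780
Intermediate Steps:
H(Q) = 2*Q
C(s) = 2*s*(12 + s) (C(s) = (2*s)*(12 + s) = 2*s*(12 + s))
O(I) = I**3
J = -480 (J = 60*(-2)**3 = 60*(-8) = -480)
H(r)*C(13) + J = (2*(-1))*(2*13*(12 + 13)) - 480 = -4*13*25 - 480 = -2*650 - 480 = -1300 - 480 = -1780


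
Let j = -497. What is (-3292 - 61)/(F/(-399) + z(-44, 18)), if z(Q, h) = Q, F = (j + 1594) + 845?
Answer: 1337847/19498 ≈ 68.615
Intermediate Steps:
F = 1942 (F = (-497 + 1594) + 845 = 1097 + 845 = 1942)
(-3292 - 61)/(F/(-399) + z(-44, 18)) = (-3292 - 61)/(1942/(-399) - 44) = -3353/(1942*(-1/399) - 44) = -3353/(-1942/399 - 44) = -3353/(-19498/399) = -3353*(-399/19498) = 1337847/19498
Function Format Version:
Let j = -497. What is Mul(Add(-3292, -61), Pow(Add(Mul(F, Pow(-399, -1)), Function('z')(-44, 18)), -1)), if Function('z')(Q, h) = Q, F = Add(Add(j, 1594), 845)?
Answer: Rational(1337847, 19498) ≈ 68.615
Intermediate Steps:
F = 1942 (F = Add(Add(-497, 1594), 845) = Add(1097, 845) = 1942)
Mul(Add(-3292, -61), Pow(Add(Mul(F, Pow(-399, -1)), Function('z')(-44, 18)), -1)) = Mul(Add(-3292, -61), Pow(Add(Mul(1942, Pow(-399, -1)), -44), -1)) = Mul(-3353, Pow(Add(Mul(1942, Rational(-1, 399)), -44), -1)) = Mul(-3353, Pow(Add(Rational(-1942, 399), -44), -1)) = Mul(-3353, Pow(Rational(-19498, 399), -1)) = Mul(-3353, Rational(-399, 19498)) = Rational(1337847, 19498)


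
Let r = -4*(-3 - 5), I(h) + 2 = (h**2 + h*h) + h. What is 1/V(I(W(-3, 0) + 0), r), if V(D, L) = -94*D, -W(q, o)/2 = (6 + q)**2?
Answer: -1/59032 ≈ -1.6940e-5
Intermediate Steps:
W(q, o) = -2*(6 + q)**2
I(h) = -2 + h + 2*h**2 (I(h) = -2 + ((h**2 + h*h) + h) = -2 + ((h**2 + h**2) + h) = -2 + (2*h**2 + h) = -2 + (h + 2*h**2) = -2 + h + 2*h**2)
r = 32 (r = -4*(-8) = 32)
1/V(I(W(-3, 0) + 0), r) = 1/(-94*(-2 + (-2*(6 - 3)**2 + 0) + 2*(-2*(6 - 3)**2 + 0)**2)) = 1/(-94*(-2 + (-2*3**2 + 0) + 2*(-2*3**2 + 0)**2)) = 1/(-94*(-2 + (-2*9 + 0) + 2*(-2*9 + 0)**2)) = 1/(-94*(-2 + (-18 + 0) + 2*(-18 + 0)**2)) = 1/(-94*(-2 - 18 + 2*(-18)**2)) = 1/(-94*(-2 - 18 + 2*324)) = 1/(-94*(-2 - 18 + 648)) = 1/(-94*628) = 1/(-59032) = -1/59032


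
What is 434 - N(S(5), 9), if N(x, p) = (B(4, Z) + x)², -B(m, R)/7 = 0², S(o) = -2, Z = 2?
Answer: 430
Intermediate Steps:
B(m, R) = 0 (B(m, R) = -7*0² = -7*0 = 0)
N(x, p) = x² (N(x, p) = (0 + x)² = x²)
434 - N(S(5), 9) = 434 - 1*(-2)² = 434 - 1*4 = 434 - 4 = 430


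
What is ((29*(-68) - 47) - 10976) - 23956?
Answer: -36951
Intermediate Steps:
((29*(-68) - 47) - 10976) - 23956 = ((-1972 - 47) - 10976) - 23956 = (-2019 - 10976) - 23956 = -12995 - 23956 = -36951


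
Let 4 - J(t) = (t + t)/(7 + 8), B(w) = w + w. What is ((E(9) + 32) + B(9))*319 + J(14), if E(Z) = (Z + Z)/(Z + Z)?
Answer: 244067/15 ≈ 16271.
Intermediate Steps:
B(w) = 2*w
J(t) = 4 - 2*t/15 (J(t) = 4 - (t + t)/(7 + 8) = 4 - 2*t/15)
E(Z) = 1 (E(Z) = (2*Z)/((2*Z)) = (2*Z)*(1/(2*Z)) = 1)
((E(9) + 32) + B(9))*319 + J(14) = ((1 + 32) + 2*9)*319 + (4 - 2/15*14) = (33 + 18)*319 + (4 - 28/15) = 51*319 + 32/15 = 16269 + 32/15 = 244067/15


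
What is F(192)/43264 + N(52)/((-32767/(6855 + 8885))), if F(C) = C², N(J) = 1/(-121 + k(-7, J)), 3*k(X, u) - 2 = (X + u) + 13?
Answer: 479223308/559299923 ≈ 0.85683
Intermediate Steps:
k(X, u) = 5 + X/3 + u/3 (k(X, u) = ⅔ + ((X + u) + 13)/3 = ⅔ + (13 + X + u)/3 = ⅔ + (13/3 + X/3 + u/3) = 5 + X/3 + u/3)
N(J) = 1/(-355/3 + J/3) (N(J) = 1/(-121 + (5 + (⅓)*(-7) + J/3)) = 1/(-121 + (5 - 7/3 + J/3)) = 1/(-121 + (8/3 + J/3)) = 1/(-355/3 + J/3))
F(192)/43264 + N(52)/((-32767/(6855 + 8885))) = 192²/43264 + (3/(-355 + 52))/((-32767/(6855 + 8885))) = 36864*(1/43264) + (3/(-303))/((-32767/15740)) = 144/169 + (3*(-1/303))/((-32767*1/15740)) = 144/169 - 1/(101*(-32767/15740)) = 144/169 - 1/101*(-15740/32767) = 144/169 + 15740/3309467 = 479223308/559299923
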